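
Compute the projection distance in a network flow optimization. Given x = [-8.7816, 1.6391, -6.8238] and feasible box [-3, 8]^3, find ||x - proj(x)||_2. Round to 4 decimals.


Project each component onto [-3, 8].
clip(-8.7816) = -3.0, clip(1.6391) = 1.6391, clip(-6.8238) = -3.0
Projection = [-3.0, 1.6391, -3.0]
Squared diffs: [33.4269, 0.0, 14.6214]
Distance = sqrt(48.0483) = 6.9317


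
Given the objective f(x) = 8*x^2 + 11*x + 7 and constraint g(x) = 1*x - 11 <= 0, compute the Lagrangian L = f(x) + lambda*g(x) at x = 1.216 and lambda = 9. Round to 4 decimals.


Step 1: Evaluate f(x).
f(1.216) = 8*1.216^2 + 11*1.216 + 7 = 32.2052
Step 2: Evaluate g(x).
g(1.216) = 1*1.216 - 11 = -9.784
Step 3: Compute Lagrangian.
L = 32.2052 + 9*-9.784 = -55.8508


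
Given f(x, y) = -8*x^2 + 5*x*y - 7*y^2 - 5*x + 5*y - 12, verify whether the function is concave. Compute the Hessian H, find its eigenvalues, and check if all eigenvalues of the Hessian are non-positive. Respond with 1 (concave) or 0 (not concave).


The Hessian of f(x,y) = -8*x^2 + 5*x*y - 7*y^2 - 5*x + 5*y - 12 is:
H = [[-16, 5], [5, -14]]
Trace = -16 - 14 = -30
Determinant = -16*-14 - (5)^2 = 199
Discriminant = (-30)^2 - 4*199 = 104.0
Eigenvalues: lambda_1 = -20.099, lambda_2 = -9.901
The function is concave.

1


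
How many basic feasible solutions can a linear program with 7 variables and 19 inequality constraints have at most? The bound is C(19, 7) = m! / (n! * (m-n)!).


Each vertex corresponds to some choice of n active constraints out of m, so the number of vertices is at most C(m, n) = m! / (n!(m-n)!).
m = 19, n = 7
Numerator: 19 * 18 * 17 * 16 * 15 * 14 * 13
Denominator: 7! = 5040
C(19, 7) = 50388


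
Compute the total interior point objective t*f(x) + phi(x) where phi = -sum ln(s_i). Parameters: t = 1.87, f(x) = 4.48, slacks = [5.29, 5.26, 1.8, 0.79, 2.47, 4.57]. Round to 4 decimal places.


Step 1: Compute log-barrier.
ln values: [1.6658, 1.6601, 0.5878, -0.2357, 0.9042, 1.5195]
phi = -(1.6658 + 1.6601 + 0.5878 - 0.2357 + 0.9042 + 1.5195) = -6.1017
Step 2: Compute augmented objective.
t*f(x) = 1.87*4.48 = 8.3776
Total = 8.3776 - 6.1017 = 2.2759


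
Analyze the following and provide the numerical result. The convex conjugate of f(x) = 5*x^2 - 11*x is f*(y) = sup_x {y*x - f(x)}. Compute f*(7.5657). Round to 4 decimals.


f*(y) = sup_x {y*x - a*x^2 - b*x} = sup_x {(y-b)*x - a*x^2}
FOC: (y - b) - 2a*x = 0 => x* = (y - b)/(2a)
x* = (7.5657 + 11)/(2*5) = 1.8566
f*(7.5657) = (y-b)^2/(4a) = (7.5657 + 11)^2/(4*5)
= 344.6852/20 = 17.2343


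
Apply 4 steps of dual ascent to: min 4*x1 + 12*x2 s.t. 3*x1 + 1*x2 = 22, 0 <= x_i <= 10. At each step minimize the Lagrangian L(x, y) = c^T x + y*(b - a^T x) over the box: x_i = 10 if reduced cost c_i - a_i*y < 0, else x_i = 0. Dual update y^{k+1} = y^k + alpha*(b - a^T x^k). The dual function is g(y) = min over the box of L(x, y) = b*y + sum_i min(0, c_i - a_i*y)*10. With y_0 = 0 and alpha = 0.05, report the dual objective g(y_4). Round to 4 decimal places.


Dual ascent for LP: min 4*x1 + 12*x2, 3*x1 + 1*x2 = 22, 0 <= x_i <= 10
Step 1: y^k = 0.0, reduced costs: (4.0, 12.0)
  x^k = (0.0, 0.0), subgradient = b - a^T x = 22.0
  y^{k+1} = 0.0 + 0.05*22.0 = 1.1
Step 2: y^k = 1.1, reduced costs: (0.7, 10.9)
  x^k = (0.0, 0.0), subgradient = b - a^T x = 22.0
  y^{k+1} = 1.1 + 0.05*22.0 = 2.2
Step 3: y^k = 2.2, reduced costs: (-2.6, 9.8)
  x^k = (10.0, 0.0), subgradient = b - a^T x = -8.0
  y^{k+1} = 2.2 + 0.05*-8.0 = 1.8
Step 4: y^k = 1.8, reduced costs: (-1.4, 10.2)
  x^k = (10.0, 0.0), subgradient = b - a^T x = -8.0
  y^{k+1} = 1.8 + 0.05*-8.0 = 1.4
Dual objective at y_4 = 1.4: reduced costs (-0.2, 10.6), box minimizer x = (10.0, 0.0)
g(y_4) = b*y + (c1 - a1*y)*x1 + (c2 - a2*y)*x2 = 22*1.4 + (-0.2)*10.0 + 10.6*0.0 = 30.8 - 2.0 + 0.0 = 28.8


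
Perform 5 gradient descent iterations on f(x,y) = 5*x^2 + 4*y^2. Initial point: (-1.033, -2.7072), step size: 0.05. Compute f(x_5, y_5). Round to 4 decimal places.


Gradient descent on f(x,y) = 5*x^2 + 4*y^2.
Starting point: (-1.033, -2.7072), alpha = 0.05
Step 1: grad_x = 2*5*-1.033 = -10.33, grad_y = 2*4*-2.7072 = -21.6576
  x_1 = -1.033 - 0.05*-10.33 = -0.5165
  y_1 = -2.7072 - 0.05*-21.6576 = -1.6243
Step 2: grad_x = 2*5*-0.5165 = -5.165, grad_y = 2*4*-1.6243 = -12.9946
  x_2 = -0.5165 - 0.05*-5.165 = -0.2583
  y_2 = -1.6243 - 0.05*-12.9946 = -0.9746
Step 3: grad_x = 2*5*-0.2583 = -2.5825, grad_y = 2*4*-0.9746 = -7.7967
  x_3 = -0.2583 - 0.05*-2.5825 = -0.1291
  y_3 = -0.9746 - 0.05*-7.7967 = -0.5848
Step 4: grad_x = 2*5*-0.1291 = -1.2913, grad_y = 2*4*-0.5848 = -4.678
  x_4 = -0.1291 - 0.05*-1.2913 = -0.0646
  y_4 = -0.5848 - 0.05*-4.678 = -0.3509
Step 5: grad_x = 2*5*-0.0646 = -0.6456, grad_y = 2*4*-0.3509 = -2.8068
  x_5 = -0.0646 - 0.05*-0.6456 = -0.0323
  y_5 = -0.3509 - 0.05*-2.8068 = -0.2105
f(-0.0323, -0.2105) = 5*(-0.0323)^2 + 4*(-0.2105)^2 = 0.1825


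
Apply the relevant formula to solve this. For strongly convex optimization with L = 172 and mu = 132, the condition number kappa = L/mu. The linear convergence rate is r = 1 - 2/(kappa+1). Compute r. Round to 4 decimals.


Step 1: Compute the condition number.
kappa = L/mu = 172/132 = 1.303
Step 2: Compute the convergence rate.
r = 1 - 2/(kappa + 1) = 1 - 2*mu/(L + mu) = (L - mu)/(L + mu) = 40/304 = 0.1316


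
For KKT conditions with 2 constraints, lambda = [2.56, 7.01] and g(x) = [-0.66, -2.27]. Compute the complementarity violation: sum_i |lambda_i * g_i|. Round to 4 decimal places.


KKT complementary slackness check:
lambda_1 * g_1 = 2.56 * -0.66 = -1.6896
lambda_2 * g_2 = 7.01 * -2.27 = -15.9127
Total violation = 1.6896 + 15.9127 = 17.6023


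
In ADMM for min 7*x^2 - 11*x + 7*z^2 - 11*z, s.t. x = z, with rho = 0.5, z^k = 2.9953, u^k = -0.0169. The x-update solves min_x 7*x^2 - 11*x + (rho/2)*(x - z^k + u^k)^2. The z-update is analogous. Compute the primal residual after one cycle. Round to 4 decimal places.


ADMM iteration with rho = 0.5, z^k = 2.9953, u^k = -0.0169
Step 1: x-update.
Minimize 7*x^2 - 11*x + (0.5/2)*(x - 2.9953 - 0.0169)^2
FOC: (2*7 + 0.5)*x = 11 + 0.5*(2.9953 + 0.0169)
x^{k+1} = 0.8625
Step 2: z-update.
Minimize 7*z^2 - 11*z + (0.5/2)*(0.8625 - z - 0.0169)^2
FOC: (2*7 + 0.5)*z = 11 + 0.5*(0.8625 - 0.0169)
z^{k+1} = 0.7878
Step 3: u-update.
u^{k+1} = -0.0169 + 0.8625 - 0.7878 = 0.0578
Step 4: Primal residual = |0.8625 - 0.7878| = 0.0747


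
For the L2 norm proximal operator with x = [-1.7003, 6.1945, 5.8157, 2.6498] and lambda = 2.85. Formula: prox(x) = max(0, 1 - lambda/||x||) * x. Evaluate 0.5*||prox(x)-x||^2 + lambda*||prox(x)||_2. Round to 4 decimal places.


Step 1: Compute ||x||.
||x|| = 9.0613
Step 2: Compute scaling factor.
scale = max(0, 1 - 2.85/9.0613) = 0.6855
Step 3: prox(x) = [-1.1655, 4.2462, 3.9865, 1.8164]
||prox(x)|| = 6.2113
Step 4: Proximal objective.
0.5*||prox-x||^2 = 4.0613
lambda*||prox|| = 17.7022
Total = 21.7634


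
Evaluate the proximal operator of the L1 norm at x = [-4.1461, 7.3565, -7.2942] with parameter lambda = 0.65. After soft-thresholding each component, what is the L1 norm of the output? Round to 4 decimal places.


Soft-thresholding with lambda = 0.65:
prox(-4.1461) = sign(-4.1461)*max(|-4.1461| - 0.65, 0) = -3.4961
prox(7.3565) = sign(7.3565)*max(|7.3565| - 0.65, 0) = 6.7065
prox(-7.2942) = sign(-7.2942)*max(|-7.2942| - 0.65, 0) = -6.6442
prox(x) = [-3.4961, 6.7065, -6.6442]
||prox(x)||_1 = 3.4961 + 6.7065 + 6.6442 = 16.8468


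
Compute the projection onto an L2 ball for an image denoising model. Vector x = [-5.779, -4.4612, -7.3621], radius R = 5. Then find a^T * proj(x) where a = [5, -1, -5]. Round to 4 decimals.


Step 1: Compute ||x|| (intermediates to 6 decimals).
||x|| = sqrt((-5.779)^2 + (-4.4612)^2 + (-7.3621)^2) = 10.368204
Step 2: Project.
Since ||x|| > R, scale = R/||x|| = 5/10.368204 = 0.482244, proj(x) = scale * x
proj(x) = [-2.786888, -2.151387, -3.550329]
Step 3: Dot product.
a^T * proj(x) = 5*(-2.786888) - 1*(-2.151387) - 5*(-3.550329) = 5.9686


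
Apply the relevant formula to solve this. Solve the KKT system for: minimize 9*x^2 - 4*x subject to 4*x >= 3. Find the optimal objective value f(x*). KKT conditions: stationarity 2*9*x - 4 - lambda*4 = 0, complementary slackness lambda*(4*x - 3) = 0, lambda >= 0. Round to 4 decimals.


Step 1: Try lambda = 0 (constraint inactive).
x_unc = 4/(2*9) = 0.2222
Check: 4*0.2222 = 0.8888 < 3 -- violated!
Step 2: Constraint must be active: 4*x = 3
x* = 3/4 = 0.75
lambda = (2*9*0.75 - 4)/4 = 2.375
Step 3: Compute optimal value.
f(x*) = 9*0.75^2 - 4*0.75 = 2.0625


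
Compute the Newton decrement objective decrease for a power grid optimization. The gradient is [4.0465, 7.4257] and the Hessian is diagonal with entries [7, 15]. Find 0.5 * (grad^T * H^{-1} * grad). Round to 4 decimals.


Step 1: H is diagonal, so H^(-1) * g = [0.5781, 0.495].
Step 2: g^T H^(-1) g = sum_i g_i^2 / H_ii
  = (4.0465)^2/7 + (7.4257)^2/15
  = 2.3392 + 3.6761 = 6.0152
Step 3: Objective decrease = 0.5 * g^T H^(-1) g = 3.0076


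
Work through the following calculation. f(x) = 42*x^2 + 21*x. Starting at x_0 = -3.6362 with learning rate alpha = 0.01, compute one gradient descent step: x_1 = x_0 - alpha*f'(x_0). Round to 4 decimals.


We compute the gradient at x_0 and apply the update.
f'(x) = 84*x + 21
f'(-3.6362) = 84*-3.6362 + 21 = -284.4408
x_1 = -3.6362 - 0.01*-284.4408 = -0.7918


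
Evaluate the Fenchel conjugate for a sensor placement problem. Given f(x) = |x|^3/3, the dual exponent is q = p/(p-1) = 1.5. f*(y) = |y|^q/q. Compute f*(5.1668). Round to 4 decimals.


The conjugate exponent q satisfies 1/p + 1/q = 1.
p = 3, so q = 3/(3 - 1) = 1.5
|y|^q = 5.1668^1.5 = 11.7444
f*(5.1668) = 11.7444 / 1.5 = 7.8296


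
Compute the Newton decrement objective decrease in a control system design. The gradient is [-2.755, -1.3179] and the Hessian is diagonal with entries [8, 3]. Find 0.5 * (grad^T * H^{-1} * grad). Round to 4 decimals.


Step 1: H is diagonal, so H^(-1) * g = [-0.3444, -0.4393].
Step 2: g^T H^(-1) g = sum_i g_i^2 / H_ii
  = (-2.755)^2/8 + (-1.3179)^2/3
  = 0.9488 + 0.579 = 1.5277
Step 3: Objective decrease = 0.5 * g^T H^(-1) g = 0.7639


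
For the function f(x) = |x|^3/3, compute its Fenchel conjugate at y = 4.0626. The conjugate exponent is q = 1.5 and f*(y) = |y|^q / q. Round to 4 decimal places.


The conjugate exponent q satisfies 1/p + 1/q = 1.
p = 3, so q = 3/(3 - 1) = 1.5
|y|^q = 4.0626^1.5 = 8.1885
f*(4.0626) = 8.1885 / 1.5 = 5.459


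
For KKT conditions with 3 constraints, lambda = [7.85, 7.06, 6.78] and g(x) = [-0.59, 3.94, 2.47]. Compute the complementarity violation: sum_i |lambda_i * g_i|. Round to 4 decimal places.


KKT complementary slackness check:
lambda_1 * g_1 = 7.85 * -0.59 = -4.6315
lambda_2 * g_2 = 7.06 * 3.94 = 27.8164
lambda_3 * g_3 = 6.78 * 2.47 = 16.7466
Total violation = 4.6315 + 27.8164 + 16.7466 = 49.1945


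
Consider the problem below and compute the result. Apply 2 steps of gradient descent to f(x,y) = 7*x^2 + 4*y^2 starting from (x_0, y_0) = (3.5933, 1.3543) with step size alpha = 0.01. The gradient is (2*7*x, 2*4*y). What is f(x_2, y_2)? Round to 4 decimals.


Gradient descent on f(x,y) = 7*x^2 + 4*y^2.
Starting point: (3.5933, 1.3543), alpha = 0.01
Step 1: grad_x = 2*7*3.5933 = 50.3062, grad_y = 2*4*1.3543 = 10.8344
  x_1 = 3.5933 - 0.01*50.3062 = 3.0902
  y_1 = 1.3543 - 0.01*10.8344 = 1.246
Step 2: grad_x = 2*7*3.0902 = 43.2633, grad_y = 2*4*1.246 = 9.9676
  x_2 = 3.0902 - 0.01*43.2633 = 2.6576
  y_2 = 1.246 - 0.01*9.9676 = 1.1463
f(2.6576, 1.1463) = 7*2.6576^2 + 4*1.1463^2 = 54.6959


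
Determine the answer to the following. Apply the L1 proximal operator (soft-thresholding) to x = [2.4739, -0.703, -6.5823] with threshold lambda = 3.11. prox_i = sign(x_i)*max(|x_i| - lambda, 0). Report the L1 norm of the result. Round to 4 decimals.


Soft-thresholding with lambda = 3.11:
prox(2.4739) = sign(2.4739)*max(|2.4739| - 3.11, 0) = 0.0
prox(-0.703) = sign(-0.703)*max(|-0.703| - 3.11, 0) = 0.0
prox(-6.5823) = sign(-6.5823)*max(|-6.5823| - 3.11, 0) = -3.4723
prox(x) = [0.0, 0.0, -3.4723]
||prox(x)||_1 = 0.0 + 0.0 + 3.4723 = 3.4723


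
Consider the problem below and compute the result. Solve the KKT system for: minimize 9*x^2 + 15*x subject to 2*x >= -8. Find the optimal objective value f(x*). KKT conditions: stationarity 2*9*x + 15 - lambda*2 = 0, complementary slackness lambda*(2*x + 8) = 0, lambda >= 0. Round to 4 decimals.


Step 1: Try lambda = 0 (constraint inactive).
Stationarity: 2*9*x + 15 = 0
x* = -15/(2*9) = -5/6 = -0.8333 (rounded; the exact value -5/6 is used below)
Check constraint: 2*-0.8333 = -1.6666 >= -8 -- satisfied.
Step 2: Compute optimal value.
f(x*) = 9*(-5/6)^2 + 15*(-5/6) = -6.25


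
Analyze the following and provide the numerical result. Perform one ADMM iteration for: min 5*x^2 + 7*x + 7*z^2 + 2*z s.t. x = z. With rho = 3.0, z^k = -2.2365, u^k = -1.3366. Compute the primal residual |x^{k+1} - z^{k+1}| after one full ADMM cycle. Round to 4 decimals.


ADMM iteration with rho = 3.0, z^k = -2.2365, u^k = -1.3366
Step 1: x-update.
Minimize 5*x^2 + 7*x + (3.0/2)*(x + 2.2365 - 1.3366)^2
FOC: (2*5 + 3.0)*x = -7 + 3.0*(-2.2365 + 1.3366)
x^{k+1} = -0.7461
Step 2: z-update.
Minimize 7*z^2 + 2*z + (3.0/2)*(-0.7461 - z - 1.3366)^2
FOC: (2*7 + 3.0)*z = -2 + 3.0*(-0.7461 - 1.3366)
z^{k+1} = -0.4852
Step 3: u-update.
u^{k+1} = -1.3366 - 0.7461 + 0.4852 = -1.5975
Step 4: Primal residual = |-0.7461 + 0.4852| = 0.2609


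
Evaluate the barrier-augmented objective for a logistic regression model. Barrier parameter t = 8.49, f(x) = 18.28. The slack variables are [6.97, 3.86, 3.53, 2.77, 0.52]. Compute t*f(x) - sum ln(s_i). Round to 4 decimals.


Step 1: Compute log-barrier.
ln values: [1.9416, 1.3507, 1.2613, 1.0188, -0.6539]
phi = -(1.9416 + 1.3507 + 1.2613 + 1.0188 - 0.6539) = -4.9185
Step 2: Compute augmented objective.
t*f(x) = 8.49*18.28 = 155.1972
Total = 155.1972 - 4.9185 = 150.2787


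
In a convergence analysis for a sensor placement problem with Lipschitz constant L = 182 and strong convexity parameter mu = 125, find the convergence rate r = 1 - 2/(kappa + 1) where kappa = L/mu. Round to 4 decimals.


Step 1: Compute the condition number.
kappa = L/mu = 182/125 = 1.456
Step 2: Compute the convergence rate.
r = 1 - 2/(kappa + 1) = 1 - 2*mu/(L + mu) = (L - mu)/(L + mu) = 57/307 = 0.1857


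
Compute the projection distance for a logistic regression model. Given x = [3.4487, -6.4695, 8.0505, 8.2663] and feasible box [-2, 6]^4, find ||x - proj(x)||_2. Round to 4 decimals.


Project each component onto [-2, 6].
clip(3.4487) = 3.4487, clip(-6.4695) = -2.0, clip(8.0505) = 6.0, clip(8.2663) = 6.0
Projection = [3.4487, -2.0, 6.0, 6.0]
Squared diffs: [0.0, 19.9764, 4.2046, 5.1361]
Distance = sqrt(29.3171) = 5.4145


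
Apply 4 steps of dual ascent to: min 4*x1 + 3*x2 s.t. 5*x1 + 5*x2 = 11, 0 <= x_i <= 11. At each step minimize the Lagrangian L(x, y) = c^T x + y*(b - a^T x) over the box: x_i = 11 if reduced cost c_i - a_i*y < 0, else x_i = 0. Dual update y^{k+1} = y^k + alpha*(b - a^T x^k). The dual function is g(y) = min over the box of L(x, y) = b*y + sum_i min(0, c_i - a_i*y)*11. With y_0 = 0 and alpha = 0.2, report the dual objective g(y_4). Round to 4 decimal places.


Dual ascent for LP: min 4*x1 + 3*x2, 5*x1 + 5*x2 = 11, 0 <= x_i <= 11
Step 1: y^k = 0.0, reduced costs: (4.0, 3.0)
  x^k = (0.0, 0.0), subgradient = b - a^T x = 11.0
  y^{k+1} = 0.0 + 0.2*11.0 = 2.2
Step 2: y^k = 2.2, reduced costs: (-7.0, -8.0)
  x^k = (11.0, 11.0), subgradient = b - a^T x = -99.0
  y^{k+1} = 2.2 + 0.2*-99.0 = -17.6
Step 3: y^k = -17.6, reduced costs: (92.0, 91.0)
  x^k = (0.0, 0.0), subgradient = b - a^T x = 11.0
  y^{k+1} = -17.6 + 0.2*11.0 = -15.4
Step 4: y^k = -15.4, reduced costs: (81.0, 80.0)
  x^k = (0.0, 0.0), subgradient = b - a^T x = 11.0
  y^{k+1} = -15.4 + 0.2*11.0 = -13.2
Dual objective at y_4 = -13.2: reduced costs (70.0, 69.0), box minimizer x = (0.0, 0.0)
g(y_4) = b*y + (c1 - a1*y)*x1 + (c2 - a2*y)*x2 = 11*(-13.2) + 70.0*0.0 + 69.0*0.0 = -145.2 + 0.0 + 0.0 = -145.2


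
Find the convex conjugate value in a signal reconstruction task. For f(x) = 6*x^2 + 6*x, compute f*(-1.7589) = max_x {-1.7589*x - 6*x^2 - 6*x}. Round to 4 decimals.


f*(y) = sup_x {y*x - a*x^2 - b*x} = sup_x {(y-b)*x - a*x^2}
FOC: (y - b) - 2a*x = 0 => x* = (y - b)/(2a)
x* = (-1.7589 - 6)/(2*6) = -0.6466
f*(-1.7589) = (y-b)^2/(4a) = (-1.7589 - 6)^2/(4*6)
= 60.2005/24 = 2.5084


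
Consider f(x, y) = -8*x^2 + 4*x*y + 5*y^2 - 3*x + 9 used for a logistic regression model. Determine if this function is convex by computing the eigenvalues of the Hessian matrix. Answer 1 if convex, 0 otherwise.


The Hessian of f(x,y) = -8*x^2 + 4*x*y + 5*y^2 - 3*x + 9 is:
H = [[-16, 4], [4, 10]]
Trace = -16 + 10 = -6
Determinant = -16*10 - (4)^2 = -176
Discriminant = (-6)^2 - 4*-176 = 740.0
Eigenvalues: lambda_1 = -16.6015, lambda_2 = 10.6015
The function is not convex.

0


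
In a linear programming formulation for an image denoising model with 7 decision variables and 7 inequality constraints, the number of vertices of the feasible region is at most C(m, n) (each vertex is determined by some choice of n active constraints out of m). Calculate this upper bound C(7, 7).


Each vertex corresponds to some choice of n active constraints out of m, so the number of vertices is at most C(m, n) = m! / (n!(m-n)!).
m = 7, n = 7
Numerator: 7 * 6 * 5 * 4 * 3 * 2 * 1
Denominator: 7! = 5040
C(7, 7) = 1


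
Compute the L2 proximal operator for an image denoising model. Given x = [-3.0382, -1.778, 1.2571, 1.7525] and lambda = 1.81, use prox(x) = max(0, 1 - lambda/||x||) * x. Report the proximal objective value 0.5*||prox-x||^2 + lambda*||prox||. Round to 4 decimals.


Step 1: Compute ||x||.
||x|| = 4.1284
Step 2: Compute scaling factor.
scale = max(0, 1 - 1.81/4.1284) = 0.5616
Step 3: prox(x) = [-1.7062, -0.9985, 0.706, 0.9842]
||prox(x)|| = 2.3184
Step 4: Proximal objective.
0.5*||prox-x||^2 = 1.6381
lambda*||prox|| = 4.1963
Total = 5.8343


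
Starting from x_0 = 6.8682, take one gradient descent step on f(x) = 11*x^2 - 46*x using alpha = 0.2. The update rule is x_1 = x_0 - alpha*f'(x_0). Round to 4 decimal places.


We compute the gradient at x_0 and apply the update.
f'(x) = 22*x - 46
f'(6.8682) = 22*6.8682 - 46 = 105.1004
x_1 = 6.8682 - 0.2*105.1004 = -14.1519


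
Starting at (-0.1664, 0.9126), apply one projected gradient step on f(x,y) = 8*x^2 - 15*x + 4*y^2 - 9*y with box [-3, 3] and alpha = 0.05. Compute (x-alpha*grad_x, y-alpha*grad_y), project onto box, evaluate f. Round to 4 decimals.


Step 1: Compute gradient at (-0.1664, 0.9126).
grad_x = 2*8*-0.1664 - 15 = -17.6624
grad_y = 2*4*0.9126 - 9 = -1.6992
Step 2: Gradient step.
x_raw = -0.1664 - 0.05*-17.6624 = 0.7167
y_raw = 0.9126 - 0.05*-1.6992 = 0.9976
Step 3: Project onto [-3, 3].
x_proj = clip(0.7167) = 0.7167
y_proj = clip(0.9976) = 0.9976
Step 4: Evaluate f.
f(0.7167, 0.9976) = -11.6388


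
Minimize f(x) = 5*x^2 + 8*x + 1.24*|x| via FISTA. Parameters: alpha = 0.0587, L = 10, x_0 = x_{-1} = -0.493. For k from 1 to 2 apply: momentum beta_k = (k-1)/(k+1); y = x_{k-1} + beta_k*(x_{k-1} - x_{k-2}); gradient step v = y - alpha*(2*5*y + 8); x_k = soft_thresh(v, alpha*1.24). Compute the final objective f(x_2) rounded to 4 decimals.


FISTA on f(x) = 5*x^2 + 8*x + 1.24*|x|
L = 10, alpha = 0.0587
Iteration 1: beta = 0.0, y = -0.493 + 0.0*(-0.493 + 0.493) = -0.493
  grad(y) = 3.07, v = y - alpha*grad = -0.6732
  prox(v) = soft_thresh(-0.6732, 0.0728) = -0.6004
Iteration 2: beta = 0.3333, y = -0.6004 + 0.3333*(-0.6004 + 0.493) = -0.6362
  grad(y) = 1.6377, v = y - alpha*grad = -0.7324
  prox(v) = soft_thresh(-0.7324, 0.0728) = -0.6596
f(x_2) = 5*(-0.6596)^2 + 8*(-0.6596) + 1.24*|-0.6596| = -2.2835


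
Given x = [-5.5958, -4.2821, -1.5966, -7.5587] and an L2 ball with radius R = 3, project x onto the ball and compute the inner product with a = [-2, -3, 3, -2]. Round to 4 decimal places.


Step 1: Compute ||x|| (intermediates to 6 decimals).
||x|| = sqrt((-5.5958)^2 + (-4.2821)^2 + (-1.5966)^2 + (-7.5587)^2) = 10.456215
Step 2: Project.
Since ||x|| > R, scale = R/||x|| = 3/10.456215 = 0.286911, proj(x) = scale * x
proj(x) = [-1.605497, -1.228582, -0.458082, -2.168674]
Step 3: Dot product.
a^T * proj(x) = -2*(-1.605497) - 3*(-1.228582) + 3*(-0.458082) - 2*(-2.168674) = 9.8598


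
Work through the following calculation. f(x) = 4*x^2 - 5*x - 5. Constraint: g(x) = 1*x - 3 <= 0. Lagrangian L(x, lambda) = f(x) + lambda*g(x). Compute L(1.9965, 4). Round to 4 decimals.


Step 1: Evaluate f(x).
f(1.9965) = 4*1.9965^2 - 5*1.9965 - 5 = 0.9615
Step 2: Evaluate g(x).
g(1.9965) = 1*1.9965 - 3 = -1.0035
Step 3: Compute Lagrangian.
L = 0.9615 + 4*-1.0035 = -3.0525


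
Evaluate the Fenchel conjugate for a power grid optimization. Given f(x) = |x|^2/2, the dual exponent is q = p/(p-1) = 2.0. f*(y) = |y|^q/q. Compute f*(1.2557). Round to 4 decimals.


The conjugate exponent q satisfies 1/p + 1/q = 1.
p = 2, so q = 2/(2 - 1) = 2.0
|y|^q = 1.2557^2.0 = 1.5768
f*(1.2557) = 1.5768 / 2.0 = 0.7884


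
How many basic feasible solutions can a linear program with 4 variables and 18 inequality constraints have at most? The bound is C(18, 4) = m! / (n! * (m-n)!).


Each vertex corresponds to some choice of n active constraints out of m, so the number of vertices is at most C(m, n) = m! / (n!(m-n)!).
m = 18, n = 4
Numerator: 18 * 17 * 16 * 15
Denominator: 4! = 24
C(18, 4) = 3060


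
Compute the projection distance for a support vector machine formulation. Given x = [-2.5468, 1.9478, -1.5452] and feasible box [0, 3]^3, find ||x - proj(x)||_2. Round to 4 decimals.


Project each component onto [0, 3].
clip(-2.5468) = 0.0, clip(1.9478) = 1.9478, clip(-1.5452) = 0.0
Projection = [0.0, 1.9478, 0.0]
Squared diffs: [6.4862, 0.0, 2.3876]
Distance = sqrt(8.8738) = 2.9789


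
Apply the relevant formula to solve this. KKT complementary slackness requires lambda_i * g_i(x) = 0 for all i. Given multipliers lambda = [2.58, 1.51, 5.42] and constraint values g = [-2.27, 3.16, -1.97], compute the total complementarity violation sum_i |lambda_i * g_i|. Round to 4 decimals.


KKT complementary slackness check:
lambda_1 * g_1 = 2.58 * -2.27 = -5.8566
lambda_2 * g_2 = 1.51 * 3.16 = 4.7716
lambda_3 * g_3 = 5.42 * -1.97 = -10.6774
Total violation = 5.8566 + 4.7716 + 10.6774 = 21.3056


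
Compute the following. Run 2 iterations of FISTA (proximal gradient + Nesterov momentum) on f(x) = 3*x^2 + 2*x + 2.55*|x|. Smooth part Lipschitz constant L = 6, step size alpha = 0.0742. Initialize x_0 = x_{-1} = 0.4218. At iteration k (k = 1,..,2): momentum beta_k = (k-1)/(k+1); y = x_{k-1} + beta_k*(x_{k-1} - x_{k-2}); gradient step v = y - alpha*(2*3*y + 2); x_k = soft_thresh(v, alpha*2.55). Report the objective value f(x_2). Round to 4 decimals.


FISTA on f(x) = 3*x^2 + 2*x + 2.55*|x|
L = 6, alpha = 0.0742
Iteration 1: beta = 0.0, y = 0.4218 + 0.0*(0.4218 - 0.4218) = 0.4218
  grad(y) = 4.5308, v = y - alpha*grad = 0.0856
  prox(v) = soft_thresh(0.0856, 0.1892) = 0.0
Iteration 2: beta = 0.3333, y = 0.0 + 0.3333*(0.0 - 0.4218) = -0.1406
  grad(y) = 1.1564, v = y - alpha*grad = -0.2264
  prox(v) = soft_thresh(-0.2264, 0.1892) = -0.0372
f(x_2) = 3*(-0.0372)^2 + 2*(-0.0372) + 2.55*|-0.0372| = 0.0246


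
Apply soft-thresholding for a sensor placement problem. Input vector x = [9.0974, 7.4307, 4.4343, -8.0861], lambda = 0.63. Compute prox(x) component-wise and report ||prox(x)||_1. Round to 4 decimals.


Soft-thresholding with lambda = 0.63:
prox(9.0974) = sign(9.0974)*max(|9.0974| - 0.63, 0) = 8.4674
prox(7.4307) = sign(7.4307)*max(|7.4307| - 0.63, 0) = 6.8007
prox(4.4343) = sign(4.4343)*max(|4.4343| - 0.63, 0) = 3.8043
prox(-8.0861) = sign(-8.0861)*max(|-8.0861| - 0.63, 0) = -7.4561
prox(x) = [8.4674, 6.8007, 3.8043, -7.4561]
||prox(x)||_1 = 8.4674 + 6.8007 + 3.8043 + 7.4561 = 26.5285


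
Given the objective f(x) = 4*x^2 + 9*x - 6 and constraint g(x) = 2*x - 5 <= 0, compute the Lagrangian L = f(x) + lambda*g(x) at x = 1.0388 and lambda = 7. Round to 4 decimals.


Step 1: Evaluate f(x).
f(1.0388) = 4*1.0388^2 + 9*1.0388 - 6 = 7.6656
Step 2: Evaluate g(x).
g(1.0388) = 2*1.0388 - 5 = -2.9224
Step 3: Compute Lagrangian.
L = 7.6656 + 7*-2.9224 = -12.7912


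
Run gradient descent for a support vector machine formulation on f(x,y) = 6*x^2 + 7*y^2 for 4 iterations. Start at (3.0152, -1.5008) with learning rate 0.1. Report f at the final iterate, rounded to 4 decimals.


Gradient descent on f(x,y) = 6*x^2 + 7*y^2.
Starting point: (3.0152, -1.5008), alpha = 0.1
Step 1: grad_x = 2*6*3.0152 = 36.1824, grad_y = 2*7*-1.5008 = -21.0112
  x_1 = 3.0152 - 0.1*36.1824 = -0.603
  y_1 = -1.5008 - 0.1*-21.0112 = 0.6003
Step 2: grad_x = 2*6*-0.603 = -7.2365, grad_y = 2*7*0.6003 = 8.4045
  x_2 = -0.603 - 0.1*-7.2365 = 0.1206
  y_2 = 0.6003 - 0.1*8.4045 = -0.2401
Step 3: grad_x = 2*6*0.1206 = 1.4473, grad_y = 2*7*-0.2401 = -3.3618
  x_3 = 0.1206 - 0.1*1.4473 = -0.0241
  y_3 = -0.2401 - 0.1*-3.3618 = 0.0961
Step 4: grad_x = 2*6*-0.0241 = -0.2895, grad_y = 2*7*0.0961 = 1.3447
  x_4 = -0.0241 - 0.1*-0.2895 = 0.0048
  y_4 = 0.0961 - 0.1*1.3447 = -0.0384
f(0.0048, -0.0384) = 6*0.0048^2 + 7*(-0.0384)^2 = 0.0105


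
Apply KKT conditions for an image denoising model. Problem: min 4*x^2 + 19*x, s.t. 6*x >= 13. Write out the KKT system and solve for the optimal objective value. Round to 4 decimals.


Step 1: Try lambda = 0 (constraint inactive).
x_unc = -19/(2*4) = -2.375
Check: 6*-2.375 = -14.25 < 13 -- violated!
Step 2: Constraint must be active: 6*x = 13
x* = 13/6 = 2.1667 (rounded; the exact value 13/6 is used below)
lambda = (2*4*(13/6) + 19)/6 = 6.0556
Step 3: Compute optimal value.
f(x*) = 4*(13/6)^2 + 19*(13/6) = 59.9444


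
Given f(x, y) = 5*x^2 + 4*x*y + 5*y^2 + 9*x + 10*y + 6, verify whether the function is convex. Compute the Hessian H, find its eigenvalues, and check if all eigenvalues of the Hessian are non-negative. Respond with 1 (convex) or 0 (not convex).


The Hessian of f(x,y) = 5*x^2 + 4*x*y + 5*y^2 + 9*x + 10*y + 6 is:
H = [[10, 4], [4, 10]]
Trace = 10 + 10 = 20
Determinant = 10*10 - (4)^2 = 84
Discriminant = (20)^2 - 4*84 = 64.0
Eigenvalues: lambda_1 = 6.0, lambda_2 = 14.0
The function is convex.

1


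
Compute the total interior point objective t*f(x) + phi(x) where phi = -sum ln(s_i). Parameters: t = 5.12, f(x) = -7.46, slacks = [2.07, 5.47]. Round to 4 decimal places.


Step 1: Compute log-barrier.
ln values: [0.7275, 1.6993]
phi = -(0.7275 + 1.6993) = -2.4268
Step 2: Compute augmented objective.
t*f(x) = 5.12*-7.46 = -38.1952
Total = -38.1952 - 2.4268 = -40.622


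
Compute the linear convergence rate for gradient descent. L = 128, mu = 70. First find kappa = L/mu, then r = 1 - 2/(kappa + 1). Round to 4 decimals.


Step 1: Compute the condition number.
kappa = L/mu = 128/70 = 1.8286
Step 2: Compute the convergence rate.
r = 1 - 2/(kappa + 1) = 1 - 2*mu/(L + mu) = (L - mu)/(L + mu) = 58/198 = 0.2929


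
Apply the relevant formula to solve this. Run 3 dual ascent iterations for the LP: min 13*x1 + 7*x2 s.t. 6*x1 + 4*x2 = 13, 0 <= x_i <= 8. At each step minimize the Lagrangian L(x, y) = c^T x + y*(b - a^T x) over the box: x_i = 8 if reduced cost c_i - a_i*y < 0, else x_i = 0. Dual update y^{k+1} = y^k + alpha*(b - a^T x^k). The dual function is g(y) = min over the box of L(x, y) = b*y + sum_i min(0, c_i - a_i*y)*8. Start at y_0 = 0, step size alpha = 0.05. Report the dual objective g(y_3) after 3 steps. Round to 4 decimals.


Dual ascent for LP: min 13*x1 + 7*x2, 6*x1 + 4*x2 = 13, 0 <= x_i <= 8
Step 1: y^k = 0.0, reduced costs: (13.0, 7.0)
  x^k = (0.0, 0.0), subgradient = b - a^T x = 13.0
  y^{k+1} = 0.0 + 0.05*13.0 = 0.65
Step 2: y^k = 0.65, reduced costs: (9.1, 4.4)
  x^k = (0.0, 0.0), subgradient = b - a^T x = 13.0
  y^{k+1} = 0.65 + 0.05*13.0 = 1.3
Step 3: y^k = 1.3, reduced costs: (5.2, 1.8)
  x^k = (0.0, 0.0), subgradient = b - a^T x = 13.0
  y^{k+1} = 1.3 + 0.05*13.0 = 1.95
Dual objective at y_3 = 1.95: reduced costs (1.3, -0.8), box minimizer x = (0.0, 8.0)
g(y_3) = b*y + (c1 - a1*y)*x1 + (c2 - a2*y)*x2 = 13*1.95 + 1.3*0.0 + (-0.8)*8.0 = 25.35 + 0.0 - 6.4 = 18.95


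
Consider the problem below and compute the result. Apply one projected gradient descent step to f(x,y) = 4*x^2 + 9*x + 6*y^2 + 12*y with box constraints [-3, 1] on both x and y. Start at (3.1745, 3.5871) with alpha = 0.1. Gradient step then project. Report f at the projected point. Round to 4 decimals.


Step 1: Compute gradient at (3.1745, 3.5871).
grad_x = 2*4*3.1745 + 9 = 34.396
grad_y = 2*6*3.5871 + 12 = 55.0452
Step 2: Gradient step.
x_raw = 3.1745 - 0.1*34.396 = -0.2651
y_raw = 3.5871 - 0.1*55.0452 = -1.9174
Step 3: Project onto [-3, 1].
x_proj = clip(-0.2651) = -0.2651
y_proj = clip(-1.9174) = -1.9174
Step 4: Evaluate f.
f(-0.2651, -1.9174) = -3.0548


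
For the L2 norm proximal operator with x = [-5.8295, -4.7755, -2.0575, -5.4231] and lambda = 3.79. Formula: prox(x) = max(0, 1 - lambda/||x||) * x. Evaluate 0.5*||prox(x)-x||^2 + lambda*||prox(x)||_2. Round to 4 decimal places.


Step 1: Compute ||x||.
||x|| = 9.5096
Step 2: Compute scaling factor.
scale = max(0, 1 - 3.79/9.5096) = 0.6015
Step 3: prox(x) = [-3.5062, -2.8722, -1.2375, -3.2617]
||prox(x)|| = 5.7196
Step 4: Proximal objective.
0.5*||prox-x||^2 = 7.1821
lambda*||prox|| = 21.6773
Total = 28.8592


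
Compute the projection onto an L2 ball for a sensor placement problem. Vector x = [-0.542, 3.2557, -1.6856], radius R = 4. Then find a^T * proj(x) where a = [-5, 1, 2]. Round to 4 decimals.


Step 1: Compute ||x|| (intermediates to 6 decimals).
||x|| = sqrt((-0.542)^2 + 3.2557^2 + (-1.6856)^2) = 3.706021
Step 2: Project.
Since ||x|| <= R, proj = x (no scaling needed).
proj(x) = [-0.542, 3.2557, -1.6856]
Step 3: Dot product.
a^T * proj(x) = -5*(-0.542) + 1*3.2557 + 2*(-1.6856) = 2.5945


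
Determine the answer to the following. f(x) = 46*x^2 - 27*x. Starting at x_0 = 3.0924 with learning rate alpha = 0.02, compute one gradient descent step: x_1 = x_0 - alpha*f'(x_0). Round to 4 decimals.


We compute the gradient at x_0 and apply the update.
f'(x) = 92*x - 27
f'(3.0924) = 92*3.0924 - 27 = 257.5008
x_1 = 3.0924 - 0.02*257.5008 = -2.0576


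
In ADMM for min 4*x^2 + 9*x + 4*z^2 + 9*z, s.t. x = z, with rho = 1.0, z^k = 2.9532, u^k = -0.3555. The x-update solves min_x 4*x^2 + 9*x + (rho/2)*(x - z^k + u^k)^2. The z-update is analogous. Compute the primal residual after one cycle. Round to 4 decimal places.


ADMM iteration with rho = 1.0, z^k = 2.9532, u^k = -0.3555
Step 1: x-update.
Minimize 4*x^2 + 9*x + (1.0/2)*(x - 2.9532 - 0.3555)^2
FOC: (2*4 + 1.0)*x = -9 + 1.0*(2.9532 + 0.3555)
x^{k+1} = -0.6324
Step 2: z-update.
Minimize 4*z^2 + 9*z + (1.0/2)*(-0.6324 - z - 0.3555)^2
FOC: (2*4 + 1.0)*z = -9 + 1.0*(-0.6324 - 0.3555)
z^{k+1} = -1.1098
Step 3: u-update.
u^{k+1} = -0.3555 - 0.6324 + 1.1098 = 0.1219
Step 4: Primal residual = |-0.6324 + 1.1098| = 0.4774


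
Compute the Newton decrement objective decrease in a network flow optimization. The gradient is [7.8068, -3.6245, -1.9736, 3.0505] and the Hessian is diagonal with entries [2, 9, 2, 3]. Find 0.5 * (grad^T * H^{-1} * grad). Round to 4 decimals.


Step 1: H is diagonal, so H^(-1) * g = [3.9034, -0.4027, -0.9868, 1.0168].
Step 2: g^T H^(-1) g = sum_i g_i^2 / H_ii
  = (7.8068)^2/2 + (-3.6245)^2/9 + (-1.9736)^2/2 + (3.0505)^2/3
  = 30.4731 + 1.4597 + 1.9475 + 3.1019 = 36.9821
Step 3: Objective decrease = 0.5 * g^T H^(-1) g = 18.4911


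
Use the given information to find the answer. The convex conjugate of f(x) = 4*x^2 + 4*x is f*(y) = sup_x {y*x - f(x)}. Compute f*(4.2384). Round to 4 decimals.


f*(y) = sup_x {y*x - a*x^2 - b*x} = sup_x {(y-b)*x - a*x^2}
FOC: (y - b) - 2a*x = 0 => x* = (y - b)/(2a)
x* = (4.2384 - 4)/(2*4) = 0.0298
f*(4.2384) = (y-b)^2/(4a) = (4.2384 - 4)^2/(4*4)
= 0.0568/16 = 0.0036


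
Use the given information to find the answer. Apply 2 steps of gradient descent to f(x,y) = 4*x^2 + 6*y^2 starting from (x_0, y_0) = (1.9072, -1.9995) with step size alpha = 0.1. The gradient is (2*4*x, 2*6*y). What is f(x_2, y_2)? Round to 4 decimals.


Gradient descent on f(x,y) = 4*x^2 + 6*y^2.
Starting point: (1.9072, -1.9995), alpha = 0.1
Step 1: grad_x = 2*4*1.9072 = 15.2576, grad_y = 2*6*-1.9995 = -23.994
  x_1 = 1.9072 - 0.1*15.2576 = 0.3814
  y_1 = -1.9995 - 0.1*-23.994 = 0.3999
Step 2: grad_x = 2*4*0.3814 = 3.0515, grad_y = 2*6*0.3999 = 4.7988
  x_2 = 0.3814 - 0.1*3.0515 = 0.0763
  y_2 = 0.3999 - 0.1*4.7988 = -0.08
f(0.0763, -0.08) = 4*0.0763^2 + 6*(-0.08)^2 = 0.0617


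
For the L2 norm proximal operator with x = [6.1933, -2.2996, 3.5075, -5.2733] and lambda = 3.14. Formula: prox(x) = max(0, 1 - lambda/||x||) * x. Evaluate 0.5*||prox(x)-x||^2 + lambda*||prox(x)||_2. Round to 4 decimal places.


Step 1: Compute ||x||.
||x|| = 9.1518
Step 2: Compute scaling factor.
scale = max(0, 1 - 3.14/9.1518) = 0.6569
Step 3: prox(x) = [4.0684, -1.5106, 2.3041, -3.464]
||prox(x)|| = 6.0118
Step 4: Proximal objective.
0.5*||prox-x||^2 = 4.9298
lambda*||prox|| = 18.8771
Total = 23.8068


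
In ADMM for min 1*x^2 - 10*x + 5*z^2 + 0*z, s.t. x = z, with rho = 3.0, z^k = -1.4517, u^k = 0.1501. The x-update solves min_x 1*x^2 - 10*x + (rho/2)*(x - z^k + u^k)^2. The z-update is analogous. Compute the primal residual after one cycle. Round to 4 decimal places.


ADMM iteration with rho = 3.0, z^k = -1.4517, u^k = 0.1501
Step 1: x-update.
Minimize 1*x^2 - 10*x + (3.0/2)*(x + 1.4517 + 0.1501)^2
FOC: (2*1 + 3.0)*x = 10 + 3.0*(-1.4517 - 0.1501)
x^{k+1} = 1.0389
Step 2: z-update.
Minimize 5*z^2 + 0*z + (3.0/2)*(1.0389 - z + 0.1501)^2
FOC: (2*5 + 3.0)*z = 0 + 3.0*(1.0389 + 0.1501)
z^{k+1} = 0.2744
Step 3: u-update.
u^{k+1} = 0.1501 + 1.0389 - 0.2744 = 0.9146
Step 4: Primal residual = |1.0389 - 0.2744| = 0.7645


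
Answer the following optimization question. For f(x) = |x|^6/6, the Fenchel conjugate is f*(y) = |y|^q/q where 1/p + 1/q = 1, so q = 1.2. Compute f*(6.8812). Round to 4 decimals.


The conjugate exponent q satisfies 1/p + 1/q = 1.
p = 6, so q = 6/(6 - 1) = 1.2
|y|^q = 6.8812^1.2 = 10.1204
f*(6.8812) = 10.1204 / 1.2 = 8.4337


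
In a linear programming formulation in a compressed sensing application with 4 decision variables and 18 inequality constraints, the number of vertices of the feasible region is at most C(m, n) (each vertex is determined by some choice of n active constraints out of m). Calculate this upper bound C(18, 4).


Each vertex corresponds to some choice of n active constraints out of m, so the number of vertices is at most C(m, n) = m! / (n!(m-n)!).
m = 18, n = 4
Numerator: 18 * 17 * 16 * 15
Denominator: 4! = 24
C(18, 4) = 3060


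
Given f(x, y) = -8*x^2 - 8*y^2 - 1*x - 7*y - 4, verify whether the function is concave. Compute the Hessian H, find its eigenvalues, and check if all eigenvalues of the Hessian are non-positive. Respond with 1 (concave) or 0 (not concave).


The Hessian of f(x,y) = -8*x^2 - 8*y^2 - 1*x - 7*y - 4 is:
H = [[-16, 0], [0, -16]]
Trace = -16 - 16 = -32
Determinant = -16*-16 - (0)^2 = 256
Discriminant = (-32)^2 - 4*256 = 0.0
Eigenvalues: lambda_1 = -16.0, lambda_2 = -16.0
The function is concave.

1


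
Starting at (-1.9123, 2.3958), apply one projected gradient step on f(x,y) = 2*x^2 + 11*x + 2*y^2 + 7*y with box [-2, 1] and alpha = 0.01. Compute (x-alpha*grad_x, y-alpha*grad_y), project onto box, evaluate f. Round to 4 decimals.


Step 1: Compute gradient at (-1.9123, 2.3958).
grad_x = 2*2*-1.9123 + 11 = 3.3508
grad_y = 2*2*2.3958 + 7 = 16.5832
Step 2: Gradient step.
x_raw = -1.9123 - 0.01*3.3508 = -1.9458
y_raw = 2.3958 - 0.01*16.5832 = 2.23
Step 3: Project onto [-2, 1].
x_proj = clip(-1.9458) = -1.9458
y_proj = clip(2.23) = 1.0
Step 4: Evaluate f.
f(-1.9458, 1.0) = -4.8316


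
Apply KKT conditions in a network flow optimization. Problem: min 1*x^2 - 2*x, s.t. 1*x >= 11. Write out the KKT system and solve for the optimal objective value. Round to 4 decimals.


Step 1: Try lambda = 0 (constraint inactive).
x_unc = 2/(2*1) = 1.0
Check: 1*1.0 = 1.0 < 11 -- violated!
Step 2: Constraint must be active: 1*x = 11
x* = 11/1 = 11.0
lambda = (2*1*11.0 - 2)/1 = 20.0
Step 3: Compute optimal value.
f(x*) = 1*11.0^2 - 2*11.0 = 99.0


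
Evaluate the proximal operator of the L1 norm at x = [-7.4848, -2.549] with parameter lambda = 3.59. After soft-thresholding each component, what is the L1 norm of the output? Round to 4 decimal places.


Soft-thresholding with lambda = 3.59:
prox(-7.4848) = sign(-7.4848)*max(|-7.4848| - 3.59, 0) = -3.8948
prox(-2.549) = sign(-2.549)*max(|-2.549| - 3.59, 0) = 0.0
prox(x) = [-3.8948, 0.0]
||prox(x)||_1 = 3.8948 + 0.0 = 3.8948


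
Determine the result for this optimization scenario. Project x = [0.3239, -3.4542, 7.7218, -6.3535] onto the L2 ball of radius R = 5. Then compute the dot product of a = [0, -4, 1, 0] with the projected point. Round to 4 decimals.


Step 1: Compute ||x|| (intermediates to 6 decimals).
||x|| = sqrt(0.3239^2 + (-3.4542)^2 + 7.7218^2 + (-6.3535)^2) = 10.584402
Step 2: Project.
Since ||x|| > R, scale = R/||x|| = 5/10.584402 = 0.472393, proj(x) = scale * x
proj(x) = [0.153008, -1.63174, 3.647724, -3.001349]
Step 3: Dot product.
a^T * proj(x) = 0*0.153008 - 4*(-1.63174) + 1*3.647724 + 0*(-3.001349) = 10.1747


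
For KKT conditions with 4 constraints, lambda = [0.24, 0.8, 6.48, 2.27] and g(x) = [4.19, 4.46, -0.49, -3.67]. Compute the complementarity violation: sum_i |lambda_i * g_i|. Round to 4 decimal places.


KKT complementary slackness check:
lambda_1 * g_1 = 0.24 * 4.19 = 1.0056
lambda_2 * g_2 = 0.8 * 4.46 = 3.568
lambda_3 * g_3 = 6.48 * -0.49 = -3.1752
lambda_4 * g_4 = 2.27 * -3.67 = -8.3309
Total violation = 1.0056 + 3.568 + 3.1752 + 8.3309 = 16.0797


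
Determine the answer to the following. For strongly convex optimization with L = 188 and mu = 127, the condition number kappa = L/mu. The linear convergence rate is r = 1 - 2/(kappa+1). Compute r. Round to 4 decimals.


Step 1: Compute the condition number.
kappa = L/mu = 188/127 = 1.4803
Step 2: Compute the convergence rate.
r = 1 - 2/(kappa + 1) = 1 - 2*mu/(L + mu) = (L - mu)/(L + mu) = 61/315 = 0.1937


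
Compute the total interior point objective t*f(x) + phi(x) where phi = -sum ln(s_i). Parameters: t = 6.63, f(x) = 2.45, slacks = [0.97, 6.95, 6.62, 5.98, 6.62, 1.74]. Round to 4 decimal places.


Step 1: Compute log-barrier.
ln values: [-0.0305, 1.9387, 1.8901, 1.7884, 1.8901, 0.5539]
phi = -(-0.0305 + 1.9387 + 1.8901 + 1.7884 + 1.8901 + 0.5539) = -8.0308
Step 2: Compute augmented objective.
t*f(x) = 6.63*2.45 = 16.2435
Total = 16.2435 - 8.0308 = 8.2127


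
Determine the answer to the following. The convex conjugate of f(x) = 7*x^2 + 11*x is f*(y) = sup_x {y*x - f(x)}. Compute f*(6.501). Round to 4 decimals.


f*(y) = sup_x {y*x - a*x^2 - b*x} = sup_x {(y-b)*x - a*x^2}
FOC: (y - b) - 2a*x = 0 => x* = (y - b)/(2a)
x* = (6.501 - 11)/(2*7) = -0.3214
f*(6.501) = (y-b)^2/(4a) = (6.501 - 11)^2/(4*7)
= 20.241/28 = 0.7229


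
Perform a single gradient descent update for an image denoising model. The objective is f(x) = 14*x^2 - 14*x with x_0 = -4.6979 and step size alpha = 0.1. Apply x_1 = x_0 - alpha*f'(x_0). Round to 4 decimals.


We compute the gradient at x_0 and apply the update.
f'(x) = 28*x - 14
f'(-4.6979) = 28*-4.6979 - 14 = -145.5412
x_1 = -4.6979 - 0.1*-145.5412 = 9.8562


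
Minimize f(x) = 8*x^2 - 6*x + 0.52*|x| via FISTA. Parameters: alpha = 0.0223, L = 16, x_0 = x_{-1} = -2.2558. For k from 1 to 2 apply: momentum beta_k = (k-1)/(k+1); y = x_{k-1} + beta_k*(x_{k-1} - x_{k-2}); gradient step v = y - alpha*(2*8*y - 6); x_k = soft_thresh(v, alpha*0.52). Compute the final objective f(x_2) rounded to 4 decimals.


FISTA on f(x) = 8*x^2 - 6*x + 0.52*|x|
L = 16, alpha = 0.0223
Iteration 1: beta = 0.0, y = -2.2558 + 0.0*(-2.2558 + 2.2558) = -2.2558
  grad(y) = -42.0928, v = y - alpha*grad = -1.3171
  prox(v) = soft_thresh(-1.3171, 0.0116) = -1.3055
Iteration 2: beta = 0.3333, y = -1.3055 + 0.3333*(-1.3055 + 2.2558) = -0.9888
  grad(y) = -21.8205, v = y - alpha*grad = -0.5022
  prox(v) = soft_thresh(-0.5022, 0.0116) = -0.4906
f(x_2) = 8*(-0.4906)^2 - 6*(-0.4906) + 0.52*|-0.4906| = 5.124
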